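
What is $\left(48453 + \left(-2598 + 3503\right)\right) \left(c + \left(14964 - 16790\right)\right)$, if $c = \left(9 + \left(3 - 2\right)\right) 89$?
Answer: $-46199088$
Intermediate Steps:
$c = 890$ ($c = \left(9 + \left(3 - 2\right)\right) 89 = \left(9 + 1\right) 89 = 10 \cdot 89 = 890$)
$\left(48453 + \left(-2598 + 3503\right)\right) \left(c + \left(14964 - 16790\right)\right) = \left(48453 + \left(-2598 + 3503\right)\right) \left(890 + \left(14964 - 16790\right)\right) = \left(48453 + 905\right) \left(890 + \left(14964 - 16790\right)\right) = 49358 \left(890 - 1826\right) = 49358 \left(-936\right) = -46199088$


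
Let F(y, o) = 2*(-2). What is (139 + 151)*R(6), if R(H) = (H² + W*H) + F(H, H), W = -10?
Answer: -8120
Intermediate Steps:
F(y, o) = -4
R(H) = -4 + H² - 10*H (R(H) = (H² - 10*H) - 4 = -4 + H² - 10*H)
(139 + 151)*R(6) = (139 + 151)*(-4 + 6² - 10*6) = 290*(-4 + 36 - 60) = 290*(-28) = -8120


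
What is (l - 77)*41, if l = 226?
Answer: 6109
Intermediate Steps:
(l - 77)*41 = (226 - 77)*41 = 149*41 = 6109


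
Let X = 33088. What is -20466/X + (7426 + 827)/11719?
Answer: 16617105/193879136 ≈ 0.085709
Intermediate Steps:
-20466/X + (7426 + 827)/11719 = -20466/33088 + (7426 + 827)/11719 = -20466*1/33088 + 8253*(1/11719) = -10233/16544 + 8253/11719 = 16617105/193879136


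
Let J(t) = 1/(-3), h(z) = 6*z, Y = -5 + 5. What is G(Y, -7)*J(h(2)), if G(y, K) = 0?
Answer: 0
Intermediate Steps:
Y = 0
J(t) = -1/3
G(Y, -7)*J(h(2)) = 0*(-1/3) = 0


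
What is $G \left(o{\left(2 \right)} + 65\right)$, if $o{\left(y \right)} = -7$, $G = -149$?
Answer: $-8642$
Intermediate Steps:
$G \left(o{\left(2 \right)} + 65\right) = - 149 \left(-7 + 65\right) = \left(-149\right) 58 = -8642$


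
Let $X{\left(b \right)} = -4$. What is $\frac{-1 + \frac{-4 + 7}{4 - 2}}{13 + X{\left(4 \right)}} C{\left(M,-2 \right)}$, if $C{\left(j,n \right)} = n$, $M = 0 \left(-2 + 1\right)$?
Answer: $- \frac{1}{9} \approx -0.11111$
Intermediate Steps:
$M = 0$ ($M = 0 \left(-1\right) = 0$)
$\frac{-1 + \frac{-4 + 7}{4 - 2}}{13 + X{\left(4 \right)}} C{\left(M,-2 \right)} = \frac{-1 + \frac{-4 + 7}{4 - 2}}{13 - 4} \left(-2\right) = \frac{-1 + \frac{3}{2}}{9} \left(-2\right) = \left(-1 + 3 \cdot \frac{1}{2}\right) \frac{1}{9} \left(-2\right) = \left(-1 + \frac{3}{2}\right) \frac{1}{9} \left(-2\right) = \frac{1}{2} \cdot \frac{1}{9} \left(-2\right) = \frac{1}{18} \left(-2\right) = - \frac{1}{9}$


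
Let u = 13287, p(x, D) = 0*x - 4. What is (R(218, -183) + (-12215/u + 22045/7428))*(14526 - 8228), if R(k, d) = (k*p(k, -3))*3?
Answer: -270799439109023/16449306 ≈ -1.6463e+7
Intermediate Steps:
p(x, D) = -4 (p(x, D) = 0 - 4 = -4)
R(k, d) = -12*k (R(k, d) = (k*(-4))*3 = -4*k*3 = -12*k)
(R(218, -183) + (-12215/u + 22045/7428))*(14526 - 8228) = (-12*218 + (-12215/13287 + 22045/7428))*(14526 - 8228) = (-2616 + (-12215*1/13287 + 22045*(1/7428)))*6298 = (-2616 + (-12215/13287 + 22045/7428))*6298 = (-2616 + 67392965/32898612)*6298 = -85995376027/32898612*6298 = -270799439109023/16449306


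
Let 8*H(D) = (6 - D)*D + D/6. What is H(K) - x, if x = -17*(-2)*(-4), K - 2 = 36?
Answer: -365/24 ≈ -15.208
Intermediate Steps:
K = 38 (K = 2 + 36 = 38)
H(D) = D/48 + D*(6 - D)/8 (H(D) = ((6 - D)*D + D/6)/8 = (D*(6 - D) + D*(⅙))/8 = (D*(6 - D) + D/6)/8 = (D/6 + D*(6 - D))/8 = D/48 + D*(6 - D)/8)
x = -136 (x = 34*(-4) = -136)
H(K) - x = (1/48)*38*(37 - 6*38) - 1*(-136) = (1/48)*38*(37 - 228) + 136 = (1/48)*38*(-191) + 136 = -3629/24 + 136 = -365/24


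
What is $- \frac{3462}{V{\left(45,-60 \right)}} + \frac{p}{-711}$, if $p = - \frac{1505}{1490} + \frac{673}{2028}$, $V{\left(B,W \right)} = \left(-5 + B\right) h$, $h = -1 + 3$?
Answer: $- \frac{92971817993}{2148442920} \approx -43.274$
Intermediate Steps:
$h = 2$
$V{\left(B,W \right)} = -10 + 2 B$ ($V{\left(B,W \right)} = \left(-5 + B\right) 2 = -10 + 2 B$)
$p = - \frac{204937}{302172}$ ($p = \left(-1505\right) \frac{1}{1490} + 673 \cdot \frac{1}{2028} = - \frac{301}{298} + \frac{673}{2028} = - \frac{204937}{302172} \approx -0.67821$)
$- \frac{3462}{V{\left(45,-60 \right)}} + \frac{p}{-711} = - \frac{3462}{-10 + 2 \cdot 45} - \frac{204937}{302172 \left(-711\right)} = - \frac{3462}{-10 + 90} - - \frac{204937}{214844292} = - \frac{3462}{80} + \frac{204937}{214844292} = \left(-3462\right) \frac{1}{80} + \frac{204937}{214844292} = - \frac{1731}{40} + \frac{204937}{214844292} = - \frac{92971817993}{2148442920}$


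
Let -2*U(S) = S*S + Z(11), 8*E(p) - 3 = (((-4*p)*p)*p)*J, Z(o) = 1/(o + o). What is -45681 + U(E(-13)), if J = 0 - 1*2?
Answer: -3461232499/1408 ≈ -2.4583e+6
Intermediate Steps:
J = -2 (J = 0 - 2 = -2)
Z(o) = 1/(2*o)
E(p) = 3/8 + p³ (E(p) = 3/8 + ((((-4*p)*p)*p)*(-2))/8 = 3/8 + (((-4*p²)*p)*(-2))/8 = 3/8 + (-4*p³*(-2))/8 = 3/8 + (8*p³)/8 = 3/8 + p³)
U(S) = -1/44 - S²/2 (U(S) = -(S*S + (½)/11)/2 = -(S² + (½)*(1/11))/2 = -(S² + 1/22)/2 = -(1/22 + S²)/2 = -1/44 - S²/2)
-45681 + U(E(-13)) = -45681 + (-1/44 - (3/8 + (-13)³)²/2) = -45681 + (-1/44 - (3/8 - 2197)²/2) = -45681 + (-1/44 - (-17573/8)²/2) = -45681 + (-1/44 - ½*308810329/64) = -45681 + (-1/44 - 308810329/128) = -45681 - 3396913651/1408 = -3461232499/1408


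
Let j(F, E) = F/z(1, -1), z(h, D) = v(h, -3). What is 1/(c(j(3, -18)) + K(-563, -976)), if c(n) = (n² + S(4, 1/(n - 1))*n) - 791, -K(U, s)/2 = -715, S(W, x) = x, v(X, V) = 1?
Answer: 2/1299 ≈ 0.0015396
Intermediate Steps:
K(U, s) = 1430 (K(U, s) = -2*(-715) = 1430)
z(h, D) = 1
j(F, E) = F (j(F, E) = F/1 = F*1 = F)
c(n) = -791 + n² + n/(-1 + n) (c(n) = (n² + n/(n - 1)) - 791 = (n² + n/(-1 + n)) - 791 = -791 + n² + n/(-1 + n))
1/(c(j(3, -18)) + K(-563, -976)) = 1/((3 + (-1 + 3)*(-791 + 3²))/(-1 + 3) + 1430) = 1/((3 + 2*(-791 + 9))/2 + 1430) = 1/((3 + 2*(-782))/2 + 1430) = 1/((3 - 1564)/2 + 1430) = 1/((½)*(-1561) + 1430) = 1/(-1561/2 + 1430) = 1/(1299/2) = 2/1299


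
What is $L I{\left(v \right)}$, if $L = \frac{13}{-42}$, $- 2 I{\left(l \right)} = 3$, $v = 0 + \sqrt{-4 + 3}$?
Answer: $\frac{13}{28} \approx 0.46429$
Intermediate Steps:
$v = i$ ($v = 0 + \sqrt{-1} = 0 + i = i \approx 1.0 i$)
$I{\left(l \right)} = - \frac{3}{2}$ ($I{\left(l \right)} = \left(- \frac{1}{2}\right) 3 = - \frac{3}{2}$)
$L = - \frac{13}{42}$ ($L = 13 \left(- \frac{1}{42}\right) = - \frac{13}{42} \approx -0.30952$)
$L I{\left(v \right)} = \left(- \frac{13}{42}\right) \left(- \frac{3}{2}\right) = \frac{13}{28}$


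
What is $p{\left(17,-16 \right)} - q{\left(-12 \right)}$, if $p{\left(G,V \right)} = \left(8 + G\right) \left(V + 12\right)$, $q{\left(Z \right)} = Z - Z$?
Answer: $-100$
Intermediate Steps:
$q{\left(Z \right)} = 0$
$p{\left(G,V \right)} = \left(8 + G\right) \left(12 + V\right)$
$p{\left(17,-16 \right)} - q{\left(-12 \right)} = \left(96 + 8 \left(-16\right) + 12 \cdot 17 + 17 \left(-16\right)\right) - 0 = \left(96 - 128 + 204 - 272\right) + 0 = -100 + 0 = -100$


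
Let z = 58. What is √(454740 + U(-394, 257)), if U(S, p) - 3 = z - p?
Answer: 4*√28409 ≈ 674.20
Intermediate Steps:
U(S, p) = 61 - p (U(S, p) = 3 + (58 - p) = 61 - p)
√(454740 + U(-394, 257)) = √(454740 + (61 - 1*257)) = √(454740 + (61 - 257)) = √(454740 - 196) = √454544 = 4*√28409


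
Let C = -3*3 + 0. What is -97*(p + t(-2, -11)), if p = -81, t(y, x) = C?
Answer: 8730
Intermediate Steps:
C = -9 (C = -9 + 0 = -9)
t(y, x) = -9
-97*(p + t(-2, -11)) = -97*(-81 - 9) = -97*(-90) = 8730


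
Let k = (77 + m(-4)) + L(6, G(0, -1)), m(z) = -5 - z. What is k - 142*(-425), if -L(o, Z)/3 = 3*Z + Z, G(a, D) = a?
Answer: 60426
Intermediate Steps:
L(o, Z) = -12*Z (L(o, Z) = -3*(3*Z + Z) = -12*Z)
k = 76 (k = (77 + (-5 - 1*(-4))) - 12*0 = (77 + (-5 + 4)) + 0 = (77 - 1) + 0 = 76 + 0 = 76)
k - 142*(-425) = 76 - 142*(-425) = 76 + 60350 = 60426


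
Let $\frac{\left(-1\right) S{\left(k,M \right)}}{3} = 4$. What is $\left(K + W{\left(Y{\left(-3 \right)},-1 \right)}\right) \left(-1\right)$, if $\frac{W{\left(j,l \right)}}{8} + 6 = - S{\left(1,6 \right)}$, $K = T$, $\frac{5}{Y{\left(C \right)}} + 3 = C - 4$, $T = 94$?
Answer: $-142$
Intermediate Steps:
$S{\left(k,M \right)} = -12$ ($S{\left(k,M \right)} = \left(-3\right) 4 = -12$)
$Y{\left(C \right)} = \frac{5}{-7 + C}$ ($Y{\left(C \right)} = \frac{5}{-3 + \left(C - 4\right)} = \frac{5}{-3 + \left(-4 + C\right)} = \frac{5}{-7 + C}$)
$K = 94$
$W{\left(j,l \right)} = 48$ ($W{\left(j,l \right)} = -48 + 8 \left(\left(-1\right) \left(-12\right)\right) = -48 + 8 \cdot 12 = -48 + 96 = 48$)
$\left(K + W{\left(Y{\left(-3 \right)},-1 \right)}\right) \left(-1\right) = \left(94 + 48\right) \left(-1\right) = 142 \left(-1\right) = -142$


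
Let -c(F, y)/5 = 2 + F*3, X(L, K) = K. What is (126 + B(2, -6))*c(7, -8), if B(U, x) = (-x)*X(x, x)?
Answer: -10350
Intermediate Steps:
B(U, x) = -x² (B(U, x) = (-x)*x = -x²)
c(F, y) = -10 - 15*F (c(F, y) = -5*(2 + F*3) = -5*(2 + 3*F) = -10 - 15*F)
(126 + B(2, -6))*c(7, -8) = (126 - 1*(-6)²)*(-10 - 15*7) = (126 - 1*36)*(-10 - 105) = (126 - 36)*(-115) = 90*(-115) = -10350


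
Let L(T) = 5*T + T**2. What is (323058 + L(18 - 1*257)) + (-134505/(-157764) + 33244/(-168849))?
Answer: 3365168180558051/8879431212 ≈ 3.7898e+5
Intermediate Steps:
L(T) = T**2 + 5*T
(323058 + L(18 - 1*257)) + (-134505/(-157764) + 33244/(-168849)) = (323058 + (18 - 1*257)*(5 + (18 - 1*257))) + (-134505/(-157764) + 33244/(-168849)) = (323058 + (18 - 257)*(5 + (18 - 257))) + (-134505*(-1/157764) + 33244*(-1/168849)) = (323058 - 239*(5 - 239)) + (44835/52588 - 33244/168849) = (323058 - 239*(-234)) + 5822109443/8879431212 = (323058 + 55926) + 5822109443/8879431212 = 378984 + 5822109443/8879431212 = 3365168180558051/8879431212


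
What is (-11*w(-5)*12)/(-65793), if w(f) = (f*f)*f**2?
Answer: 27500/21931 ≈ 1.2539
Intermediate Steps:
w(f) = f**4 (w(f) = f**2*f**2 = f**4)
(-11*w(-5)*12)/(-65793) = (-11*(-5)**4*12)/(-65793) = (-11*625*12)*(-1/65793) = -6875*12*(-1/65793) = -82500*(-1/65793) = 27500/21931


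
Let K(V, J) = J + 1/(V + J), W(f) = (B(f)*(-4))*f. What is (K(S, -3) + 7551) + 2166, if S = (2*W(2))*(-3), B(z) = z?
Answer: 903403/93 ≈ 9714.0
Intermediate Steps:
W(f) = -4*f² (W(f) = (f*(-4))*f = (-4*f)*f = -4*f²)
S = 96 (S = (2*(-4*2²))*(-3) = (2*(-4*4))*(-3) = (2*(-16))*(-3) = -32*(-3) = 96)
K(V, J) = J + 1/(J + V)
(K(S, -3) + 7551) + 2166 = ((1 + (-3)² - 3*96)/(-3 + 96) + 7551) + 2166 = ((1 + 9 - 288)/93 + 7551) + 2166 = ((1/93)*(-278) + 7551) + 2166 = (-278/93 + 7551) + 2166 = 701965/93 + 2166 = 903403/93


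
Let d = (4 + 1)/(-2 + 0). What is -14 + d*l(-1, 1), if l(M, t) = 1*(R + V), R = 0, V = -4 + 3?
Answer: -23/2 ≈ -11.500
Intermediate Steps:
V = -1
l(M, t) = -1 (l(M, t) = 1*(0 - 1) = 1*(-1) = -1)
d = -5/2 (d = 5/(-2) = 5*(-1/2) = -5/2 ≈ -2.5000)
-14 + d*l(-1, 1) = -14 - 5/2*(-1) = -14 + 5/2 = -23/2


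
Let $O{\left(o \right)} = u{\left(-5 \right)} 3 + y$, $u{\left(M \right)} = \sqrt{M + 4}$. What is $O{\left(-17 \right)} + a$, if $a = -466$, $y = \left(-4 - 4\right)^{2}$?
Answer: $-402 + 3 i \approx -402.0 + 3.0 i$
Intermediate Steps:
$u{\left(M \right)} = \sqrt{4 + M}$
$y = 64$ ($y = \left(-8\right)^{2} = 64$)
$O{\left(o \right)} = 64 + 3 i$ ($O{\left(o \right)} = \sqrt{4 - 5} \cdot 3 + 64 = \sqrt{-1} \cdot 3 + 64 = i 3 + 64 = 3 i + 64 = 64 + 3 i$)
$O{\left(-17 \right)} + a = \left(64 + 3 i\right) - 466 = -402 + 3 i$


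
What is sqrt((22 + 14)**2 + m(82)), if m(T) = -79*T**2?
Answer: 10*I*sqrt(5299) ≈ 727.94*I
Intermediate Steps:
sqrt((22 + 14)**2 + m(82)) = sqrt((22 + 14)**2 - 79*82**2) = sqrt(36**2 - 79*6724) = sqrt(1296 - 531196) = sqrt(-529900) = 10*I*sqrt(5299)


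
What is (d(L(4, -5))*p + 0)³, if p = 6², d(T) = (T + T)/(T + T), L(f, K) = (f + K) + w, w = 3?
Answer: 46656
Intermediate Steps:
L(f, K) = 3 + K + f (L(f, K) = (f + K) + 3 = (K + f) + 3 = 3 + K + f)
d(T) = 1 (d(T) = (2*T)/((2*T)) = (2*T)*(1/(2*T)) = 1)
p = 36
(d(L(4, -5))*p + 0)³ = (1*36 + 0)³ = (36 + 0)³ = 36³ = 46656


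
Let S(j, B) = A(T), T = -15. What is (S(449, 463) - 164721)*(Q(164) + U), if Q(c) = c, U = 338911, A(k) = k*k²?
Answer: -56997151200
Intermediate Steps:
A(k) = k³
S(j, B) = -3375 (S(j, B) = (-15)³ = -3375)
(S(449, 463) - 164721)*(Q(164) + U) = (-3375 - 164721)*(164 + 338911) = -168096*339075 = -56997151200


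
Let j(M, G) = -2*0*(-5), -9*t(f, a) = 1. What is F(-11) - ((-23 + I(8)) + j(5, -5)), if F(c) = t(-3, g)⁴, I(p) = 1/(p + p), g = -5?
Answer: 2407903/104976 ≈ 22.938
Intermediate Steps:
I(p) = 1/(2*p)
t(f, a) = -⅑ (t(f, a) = -⅑*1 = -⅑)
F(c) = 1/6561 (F(c) = (-⅑)⁴ = 1/6561)
j(M, G) = 0 (j(M, G) = 0*(-5) = 0)
F(-11) - ((-23 + I(8)) + j(5, -5)) = 1/6561 - ((-23 + (½)/8) + 0) = 1/6561 - ((-23 + (½)*(⅛)) + 0) = 1/6561 - ((-23 + 1/16) + 0) = 1/6561 - (-367/16 + 0) = 1/6561 - 1*(-367/16) = 1/6561 + 367/16 = 2407903/104976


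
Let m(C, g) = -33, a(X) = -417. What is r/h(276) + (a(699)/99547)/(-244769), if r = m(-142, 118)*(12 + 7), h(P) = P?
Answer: -5092498067023/2241673807156 ≈ -2.2717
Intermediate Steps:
r = -627 (r = -33*(12 + 7) = -33*19 = -627)
r/h(276) + (a(699)/99547)/(-244769) = -627/276 - 417/99547/(-244769) = -627*1/276 - 417*1/99547*(-1/244769) = -209/92 - 417/99547*(-1/244769) = -209/92 + 417/24366019643 = -5092498067023/2241673807156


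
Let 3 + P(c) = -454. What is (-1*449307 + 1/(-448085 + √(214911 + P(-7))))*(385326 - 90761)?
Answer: -26573250131203240104830/200779952771 - 294565*√214454/200779952771 ≈ -1.3235e+11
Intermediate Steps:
P(c) = -457 (P(c) = -3 - 454 = -457)
(-1*449307 + 1/(-448085 + √(214911 + P(-7))))*(385326 - 90761) = (-1*449307 + 1/(-448085 + √(214911 - 457)))*(385326 - 90761) = (-449307 + 1/(-448085 + √214454))*294565 = -132350116455 + 294565/(-448085 + √214454)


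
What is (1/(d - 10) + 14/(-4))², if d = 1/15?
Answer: 1151329/88804 ≈ 12.965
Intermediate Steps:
d = 1/15 ≈ 0.066667
(1/(d - 10) + 14/(-4))² = (1/(1/15 - 10) + 14/(-4))² = (1/(-149/15) + 14*(-¼))² = (-15/149 - 7/2)² = (-1073/298)² = 1151329/88804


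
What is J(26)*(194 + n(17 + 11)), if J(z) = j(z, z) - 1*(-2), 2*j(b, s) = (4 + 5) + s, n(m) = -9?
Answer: 7215/2 ≈ 3607.5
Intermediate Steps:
j(b, s) = 9/2 + s/2 (j(b, s) = ((4 + 5) + s)/2 = (9 + s)/2 = 9/2 + s/2)
J(z) = 13/2 + z/2 (J(z) = (9/2 + z/2) - 1*(-2) = (9/2 + z/2) + 2 = 13/2 + z/2)
J(26)*(194 + n(17 + 11)) = (13/2 + (½)*26)*(194 - 9) = (13/2 + 13)*185 = (39/2)*185 = 7215/2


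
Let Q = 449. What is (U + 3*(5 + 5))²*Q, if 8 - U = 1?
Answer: 614681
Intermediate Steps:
U = 7 (U = 8 - 1*1 = 8 - 1 = 7)
(U + 3*(5 + 5))²*Q = (7 + 3*(5 + 5))²*449 = (7 + 3*10)²*449 = (7 + 30)²*449 = 37²*449 = 1369*449 = 614681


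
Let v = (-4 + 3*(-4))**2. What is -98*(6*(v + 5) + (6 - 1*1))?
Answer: -153958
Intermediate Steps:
v = 256 (v = (-4 - 12)**2 = (-16)**2 = 256)
-98*(6*(v + 5) + (6 - 1*1)) = -98*(6*(256 + 5) + (6 - 1*1)) = -98*(6*261 + (6 - 1)) = -98*(1566 + 5) = -98*1571 = -153958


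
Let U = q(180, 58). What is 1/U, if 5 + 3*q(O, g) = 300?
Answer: 3/295 ≈ 0.010169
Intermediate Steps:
q(O, g) = 295/3 (q(O, g) = -5/3 + (⅓)*300 = -5/3 + 100 = 295/3)
U = 295/3 ≈ 98.333
1/U = 1/(295/3) = 3/295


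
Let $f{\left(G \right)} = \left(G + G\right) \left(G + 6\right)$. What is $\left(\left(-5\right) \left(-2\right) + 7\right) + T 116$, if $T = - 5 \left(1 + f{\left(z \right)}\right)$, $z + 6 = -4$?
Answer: $-46963$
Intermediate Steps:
$z = -10$ ($z = -6 - 4 = -10$)
$f{\left(G \right)} = 2 G \left(6 + G\right)$
$T = -405$ ($T = - 5 \left(1 + 2 \left(-10\right) \left(6 - 10\right)\right) = - 5 \left(1 + 2 \left(-10\right) \left(-4\right)\right) = - 5 \left(1 + 80\right) = \left(-5\right) 81 = -405$)
$\left(\left(-5\right) \left(-2\right) + 7\right) + T 116 = \left(\left(-5\right) \left(-2\right) + 7\right) - 46980 = \left(10 + 7\right) - 46980 = 17 - 46980 = -46963$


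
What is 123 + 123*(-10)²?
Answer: 12423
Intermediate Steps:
123 + 123*(-10)² = 123 + 123*100 = 123 + 12300 = 12423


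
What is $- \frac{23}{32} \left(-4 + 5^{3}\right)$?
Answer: $- \frac{2783}{32} \approx -86.969$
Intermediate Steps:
$- \frac{23}{32} \left(-4 + 5^{3}\right) = \left(-23\right) \frac{1}{32} \left(-4 + 125\right) = \left(- \frac{23}{32}\right) 121 = - \frac{2783}{32}$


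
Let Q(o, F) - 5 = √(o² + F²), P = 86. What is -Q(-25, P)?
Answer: -5 - √8021 ≈ -94.560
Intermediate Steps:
Q(o, F) = 5 + √(F² + o²) (Q(o, F) = 5 + √(o² + F²) = 5 + √(F² + o²))
-Q(-25, P) = -(5 + √(86² + (-25)²)) = -(5 + √(7396 + 625)) = -(5 + √8021) = -5 - √8021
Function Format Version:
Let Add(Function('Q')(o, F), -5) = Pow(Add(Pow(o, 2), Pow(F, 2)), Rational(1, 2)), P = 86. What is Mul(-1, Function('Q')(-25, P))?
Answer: Add(-5, Mul(-1, Pow(8021, Rational(1, 2)))) ≈ -94.560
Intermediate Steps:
Function('Q')(o, F) = Add(5, Pow(Add(Pow(F, 2), Pow(o, 2)), Rational(1, 2))) (Function('Q')(o, F) = Add(5, Pow(Add(Pow(o, 2), Pow(F, 2)), Rational(1, 2))) = Add(5, Pow(Add(Pow(F, 2), Pow(o, 2)), Rational(1, 2))))
Mul(-1, Function('Q')(-25, P)) = Mul(-1, Add(5, Pow(Add(Pow(86, 2), Pow(-25, 2)), Rational(1, 2)))) = Mul(-1, Add(5, Pow(Add(7396, 625), Rational(1, 2)))) = Mul(-1, Add(5, Pow(8021, Rational(1, 2)))) = Add(-5, Mul(-1, Pow(8021, Rational(1, 2))))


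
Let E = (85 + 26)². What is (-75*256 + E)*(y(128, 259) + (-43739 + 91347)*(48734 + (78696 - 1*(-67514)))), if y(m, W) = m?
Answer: -63843270376320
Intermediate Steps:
E = 12321 (E = 111² = 12321)
(-75*256 + E)*(y(128, 259) + (-43739 + 91347)*(48734 + (78696 - 1*(-67514)))) = (-75*256 + 12321)*(128 + (-43739 + 91347)*(48734 + (78696 - 1*(-67514)))) = (-19200 + 12321)*(128 + 47608*(48734 + (78696 + 67514))) = -6879*(128 + 47608*(48734 + 146210)) = -6879*(128 + 47608*194944) = -6879*(128 + 9280893952) = -6879*9280894080 = -63843270376320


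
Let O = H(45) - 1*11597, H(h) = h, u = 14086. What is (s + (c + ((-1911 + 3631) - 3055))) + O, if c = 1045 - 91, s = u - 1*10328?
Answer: -8175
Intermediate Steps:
s = 3758 (s = 14086 - 1*10328 = 14086 - 10328 = 3758)
c = 954
O = -11552 (O = 45 - 1*11597 = 45 - 11597 = -11552)
(s + (c + ((-1911 + 3631) - 3055))) + O = (3758 + (954 + ((-1911 + 3631) - 3055))) - 11552 = (3758 + (954 + (1720 - 3055))) - 11552 = (3758 + (954 - 1335)) - 11552 = (3758 - 381) - 11552 = 3377 - 11552 = -8175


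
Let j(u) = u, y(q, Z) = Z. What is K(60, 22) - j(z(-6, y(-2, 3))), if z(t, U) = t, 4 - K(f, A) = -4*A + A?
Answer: 76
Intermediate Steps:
K(f, A) = 4 + 3*A (K(f, A) = 4 - (-4*A + A) = 4 - (-3)*A = 4 + 3*A)
K(60, 22) - j(z(-6, y(-2, 3))) = (4 + 3*22) - 1*(-6) = (4 + 66) + 6 = 70 + 6 = 76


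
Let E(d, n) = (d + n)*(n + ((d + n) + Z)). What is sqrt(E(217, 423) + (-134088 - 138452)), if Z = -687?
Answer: 10*I*sqrt(319) ≈ 178.61*I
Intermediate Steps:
E(d, n) = (d + n)*(-687 + d + 2*n) (E(d, n) = (d + n)*(n + ((d + n) - 687)) = (d + n)*(n + (-687 + d + n)) = (d + n)*(-687 + d + 2*n))
sqrt(E(217, 423) + (-134088 - 138452)) = sqrt((217**2 - 687*217 - 687*423 + 2*423**2 + 3*217*423) + (-134088 - 138452)) = sqrt((47089 - 149079 - 290601 + 2*178929 + 275373) - 272540) = sqrt((47089 - 149079 - 290601 + 357858 + 275373) - 272540) = sqrt(240640 - 272540) = sqrt(-31900) = 10*I*sqrt(319)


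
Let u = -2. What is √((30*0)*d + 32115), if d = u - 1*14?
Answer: √32115 ≈ 179.21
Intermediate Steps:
d = -16 (d = -2 - 1*14 = -2 - 14 = -16)
√((30*0)*d + 32115) = √((30*0)*(-16) + 32115) = √(0*(-16) + 32115) = √(0 + 32115) = √32115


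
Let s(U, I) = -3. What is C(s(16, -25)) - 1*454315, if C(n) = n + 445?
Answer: -453873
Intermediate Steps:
C(n) = 445 + n
C(s(16, -25)) - 1*454315 = (445 - 3) - 1*454315 = 442 - 454315 = -453873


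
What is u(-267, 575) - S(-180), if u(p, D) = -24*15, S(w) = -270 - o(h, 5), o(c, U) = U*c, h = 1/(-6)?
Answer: -545/6 ≈ -90.833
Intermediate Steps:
h = -1/6 ≈ -0.16667
S(w) = -1615/6 (S(w) = -270 - 5*(-1)/6 = -270 - 1*(-5/6) = -270 + 5/6 = -1615/6)
u(p, D) = -360
u(-267, 575) - S(-180) = -360 - 1*(-1615/6) = -360 + 1615/6 = -545/6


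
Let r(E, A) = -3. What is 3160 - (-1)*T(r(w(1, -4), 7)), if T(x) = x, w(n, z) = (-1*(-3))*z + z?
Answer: 3157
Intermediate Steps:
w(n, z) = 4*z (w(n, z) = 3*z + z = 4*z)
3160 - (-1)*T(r(w(1, -4), 7)) = 3160 - (-1)*(-3) = 3160 - 1*3 = 3160 - 3 = 3157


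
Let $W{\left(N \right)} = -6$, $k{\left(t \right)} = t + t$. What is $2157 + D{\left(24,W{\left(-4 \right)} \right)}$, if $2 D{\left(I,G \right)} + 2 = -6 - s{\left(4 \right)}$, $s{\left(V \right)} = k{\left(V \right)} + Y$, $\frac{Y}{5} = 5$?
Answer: $\frac{4273}{2} \approx 2136.5$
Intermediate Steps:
$k{\left(t \right)} = 2 t$
$Y = 25$ ($Y = 5 \cdot 5 = 25$)
$s{\left(V \right)} = 25 + 2 V$ ($s{\left(V \right)} = 2 V + 25 = 25 + 2 V$)
$D{\left(I,G \right)} = - \frac{41}{2}$ ($D{\left(I,G \right)} = -1 + \frac{-6 - \left(25 + 2 \cdot 4\right)}{2} = -1 + \frac{-6 - \left(25 + 8\right)}{2} = -1 + \frac{-6 - 33}{2} = -1 + \frac{1}{2} \left(-39\right) = -1 - \frac{39}{2} = - \frac{41}{2}$)
$2157 + D{\left(24,W{\left(-4 \right)} \right)} = 2157 - \frac{41}{2} = \frac{4273}{2}$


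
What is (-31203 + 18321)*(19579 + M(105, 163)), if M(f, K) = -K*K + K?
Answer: 87945414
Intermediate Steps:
M(f, K) = K - K**2 (M(f, K) = -K**2 + K = K - K**2)
(-31203 + 18321)*(19579 + M(105, 163)) = (-31203 + 18321)*(19579 + 163*(1 - 1*163)) = -12882*(19579 + 163*(1 - 163)) = -12882*(19579 + 163*(-162)) = -12882*(19579 - 26406) = -12882*(-6827) = 87945414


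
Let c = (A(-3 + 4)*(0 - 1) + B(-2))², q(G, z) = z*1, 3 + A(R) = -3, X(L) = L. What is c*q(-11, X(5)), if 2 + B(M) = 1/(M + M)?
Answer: 1125/16 ≈ 70.313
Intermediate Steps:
A(R) = -6 (A(R) = -3 - 3 = -6)
q(G, z) = z
B(M) = -2 + 1/(2*M) (B(M) = -2 + 1/(M + M) = -2 + 1/(2*M))
c = 225/16 (c = (-6*(0 - 1) + (-2 + (½)/(-2)))² = (-6*(-1) + (-2 + (½)*(-½)))² = (6 + (-2 - ¼))² = (6 - 9/4)² = (15/4)² = 225/16 ≈ 14.063)
c*q(-11, X(5)) = (225/16)*5 = 1125/16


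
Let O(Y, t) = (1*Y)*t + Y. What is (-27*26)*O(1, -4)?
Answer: 2106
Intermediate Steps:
O(Y, t) = Y + Y*t (O(Y, t) = Y*t + Y = Y + Y*t)
(-27*26)*O(1, -4) = (-27*26)*(1*(1 - 4)) = -702*(-3) = 2106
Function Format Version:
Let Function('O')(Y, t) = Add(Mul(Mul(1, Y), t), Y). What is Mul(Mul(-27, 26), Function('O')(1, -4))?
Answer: 2106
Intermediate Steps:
Function('O')(Y, t) = Add(Y, Mul(Y, t)) (Function('O')(Y, t) = Add(Mul(Y, t), Y) = Add(Y, Mul(Y, t)))
Mul(Mul(-27, 26), Function('O')(1, -4)) = Mul(Mul(-27, 26), Mul(1, Add(1, -4))) = Mul(-702, Mul(1, -3)) = Mul(-702, -3) = 2106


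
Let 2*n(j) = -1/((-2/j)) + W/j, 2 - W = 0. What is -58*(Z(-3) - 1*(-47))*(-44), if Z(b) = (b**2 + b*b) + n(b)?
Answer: 489346/3 ≈ 1.6312e+5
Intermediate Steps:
W = 2 (W = 2 - 1*0 = 2 + 0 = 2)
n(j) = 1/j + j/4 (n(j) = (-1/((-2/j)) + 2/j)/2 = (-(-1)*j/2 + 2/j)/2 = (j/2 + 2/j)/2 = 1/j + j/4)
Z(b) = 1/b + 2*b**2 + b/4 (Z(b) = (b**2 + b*b) + (1/b + b/4) = (b**2 + b**2) + (1/b + b/4) = 2*b**2 + (1/b + b/4) = 1/b + 2*b**2 + b/4)
-58*(Z(-3) - 1*(-47))*(-44) = -58*((1/(-3) + 2*(-3)**2 + (1/4)*(-3)) - 1*(-47))*(-44) = -58*((-1/3 + 2*9 - 3/4) + 47)*(-44) = -58*((-1/3 + 18 - 3/4) + 47)*(-44) = -58*(203/12 + 47)*(-44) = -58*767/12*(-44) = -22243/6*(-44) = 489346/3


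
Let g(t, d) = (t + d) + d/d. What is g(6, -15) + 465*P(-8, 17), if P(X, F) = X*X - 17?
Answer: 21847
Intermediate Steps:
g(t, d) = 1 + d + t (g(t, d) = (d + t) + 1 = 1 + d + t)
P(X, F) = -17 + X² (P(X, F) = X² - 17 = -17 + X²)
g(6, -15) + 465*P(-8, 17) = (1 - 15 + 6) + 465*(-17 + (-8)²) = -8 + 465*(-17 + 64) = -8 + 465*47 = -8 + 21855 = 21847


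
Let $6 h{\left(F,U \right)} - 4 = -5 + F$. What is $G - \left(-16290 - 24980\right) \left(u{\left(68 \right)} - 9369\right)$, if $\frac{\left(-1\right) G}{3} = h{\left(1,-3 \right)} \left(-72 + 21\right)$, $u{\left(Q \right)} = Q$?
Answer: $-383852270$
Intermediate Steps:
$h{\left(F,U \right)} = - \frac{1}{6} + \frac{F}{6}$ ($h{\left(F,U \right)} = \frac{2}{3} + \frac{-5 + F}{6} = \frac{2}{3} + \left(- \frac{5}{6} + \frac{F}{6}\right) = - \frac{1}{6} + \frac{F}{6}$)
$G = 0$ ($G = - 3 \left(- \frac{1}{6} + \frac{1}{6} \cdot 1\right) \left(-72 + 21\right) = - 3 \left(- \frac{1}{6} + \frac{1}{6}\right) \left(-51\right) = - 3 \cdot 0 \left(-51\right) = \left(-3\right) 0 = 0$)
$G - \left(-16290 - 24980\right) \left(u{\left(68 \right)} - 9369\right) = 0 - \left(-16290 - 24980\right) \left(68 - 9369\right) = 0 - \left(-41270\right) \left(-9301\right) = 0 - 383852270 = -383852270$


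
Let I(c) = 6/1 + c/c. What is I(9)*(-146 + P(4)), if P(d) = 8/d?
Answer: -1008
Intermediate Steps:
I(c) = 7 (I(c) = 6*1 + 1 = 6 + 1 = 7)
I(9)*(-146 + P(4)) = 7*(-146 + 8/4) = 7*(-146 + 8*(¼)) = 7*(-146 + 2) = 7*(-144) = -1008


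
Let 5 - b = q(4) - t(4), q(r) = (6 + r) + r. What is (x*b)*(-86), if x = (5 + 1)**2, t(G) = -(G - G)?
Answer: 27864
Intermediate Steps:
t(G) = 0 (t(G) = -1*0 = 0)
x = 36 (x = 6**2 = 36)
q(r) = 6 + 2*r
b = -9 (b = 5 - ((6 + 2*4) - 1*0) = 5 - ((6 + 8) + 0) = 5 - (14 + 0) = 5 - 1*14 = 5 - 14 = -9)
(x*b)*(-86) = (36*(-9))*(-86) = -324*(-86) = 27864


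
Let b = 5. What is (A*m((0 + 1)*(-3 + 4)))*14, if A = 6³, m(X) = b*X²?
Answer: 15120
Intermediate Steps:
m(X) = 5*X²
A = 216
(A*m((0 + 1)*(-3 + 4)))*14 = (216*(5*((0 + 1)*(-3 + 4))²))*14 = (216*(5*(1*1)²))*14 = (216*(5*1²))*14 = (216*(5*1))*14 = (216*5)*14 = 1080*14 = 15120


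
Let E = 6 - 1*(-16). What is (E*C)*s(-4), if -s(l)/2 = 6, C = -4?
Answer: 1056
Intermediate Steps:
s(l) = -12 (s(l) = -2*6 = -12)
E = 22 (E = 6 + 16 = 22)
(E*C)*s(-4) = (22*(-4))*(-12) = -88*(-12) = 1056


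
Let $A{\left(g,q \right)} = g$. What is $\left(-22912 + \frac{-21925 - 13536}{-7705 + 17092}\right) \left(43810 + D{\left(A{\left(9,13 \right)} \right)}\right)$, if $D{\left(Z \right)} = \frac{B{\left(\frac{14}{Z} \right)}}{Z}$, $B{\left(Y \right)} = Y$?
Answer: $- \frac{763345945832720}{760347} \approx -1.0039 \cdot 10^{9}$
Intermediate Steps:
$D{\left(Z \right)} = \frac{14}{Z^{2}}$ ($D{\left(Z \right)} = \frac{14 \frac{1}{Z}}{Z} = \frac{14}{Z^{2}}$)
$\left(-22912 + \frac{-21925 - 13536}{-7705 + 17092}\right) \left(43810 + D{\left(A{\left(9,13 \right)} \right)}\right) = \left(-22912 + \frac{-21925 - 13536}{-7705 + 17092}\right) \left(43810 + \frac{14}{81}\right) = \left(-22912 - \frac{35461}{9387}\right) \left(43810 + 14 \cdot \frac{1}{81}\right) = \left(-22912 - \frac{35461}{9387}\right) \left(43810 + \frac{14}{81}\right) = \left(-22912 - \frac{35461}{9387}\right) \frac{3548624}{81} = \left(- \frac{215110405}{9387}\right) \frac{3548624}{81} = - \frac{763345945832720}{760347}$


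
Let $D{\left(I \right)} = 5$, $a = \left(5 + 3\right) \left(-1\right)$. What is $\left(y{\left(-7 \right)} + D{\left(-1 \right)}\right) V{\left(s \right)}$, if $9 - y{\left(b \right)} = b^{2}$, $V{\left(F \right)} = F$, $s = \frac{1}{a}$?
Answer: $\frac{35}{8} \approx 4.375$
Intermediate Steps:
$a = -8$ ($a = 8 \left(-1\right) = -8$)
$s = - \frac{1}{8}$ ($s = \frac{1}{-8} = - \frac{1}{8} \approx -0.125$)
$y{\left(b \right)} = 9 - b^{2}$
$\left(y{\left(-7 \right)} + D{\left(-1 \right)}\right) V{\left(s \right)} = \left(\left(9 - \left(-7\right)^{2}\right) + 5\right) \left(- \frac{1}{8}\right) = \left(\left(9 - 49\right) + 5\right) \left(- \frac{1}{8}\right) = \left(-40 + 5\right) \left(- \frac{1}{8}\right) = \left(-35\right) \left(- \frac{1}{8}\right) = \frac{35}{8}$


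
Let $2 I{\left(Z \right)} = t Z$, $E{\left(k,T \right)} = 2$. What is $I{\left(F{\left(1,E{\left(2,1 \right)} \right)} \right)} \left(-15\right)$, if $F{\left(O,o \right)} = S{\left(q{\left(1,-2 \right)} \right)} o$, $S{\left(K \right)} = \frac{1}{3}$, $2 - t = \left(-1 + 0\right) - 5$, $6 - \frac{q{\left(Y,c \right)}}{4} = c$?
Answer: $-40$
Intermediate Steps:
$q{\left(Y,c \right)} = 24 - 4 c$
$t = 8$ ($t = 2 - \left(\left(-1 + 0\right) - 5\right) = 2 - \left(-1 - 5\right) = 2 - -6 = 2 + 6 = 8$)
$S{\left(K \right)} = \frac{1}{3}$
$F{\left(O,o \right)} = \frac{o}{3}$
$I{\left(Z \right)} = 4 Z$ ($I{\left(Z \right)} = \frac{8 Z}{2} = 4 Z$)
$I{\left(F{\left(1,E{\left(2,1 \right)} \right)} \right)} \left(-15\right) = 4 \cdot \frac{1}{3} \cdot 2 \left(-15\right) = 4 \cdot \frac{2}{3} \left(-15\right) = \frac{8}{3} \left(-15\right) = -40$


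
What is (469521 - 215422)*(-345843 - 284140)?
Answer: -160078050317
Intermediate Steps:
(469521 - 215422)*(-345843 - 284140) = 254099*(-629983) = -160078050317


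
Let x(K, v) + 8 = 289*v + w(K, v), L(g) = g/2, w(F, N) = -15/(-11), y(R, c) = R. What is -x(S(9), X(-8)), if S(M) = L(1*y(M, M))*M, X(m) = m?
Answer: 25505/11 ≈ 2318.6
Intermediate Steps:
w(F, N) = 15/11 (w(F, N) = -15*(-1/11) = 15/11)
L(g) = g/2 (L(g) = g*(1/2) = g/2)
S(M) = M**2/2 (S(M) = ((1*M)/2)*M = (M/2)*M = M**2/2)
x(K, v) = -73/11 + 289*v (x(K, v) = -8 + (289*v + 15/11) = -8 + (15/11 + 289*v) = -73/11 + 289*v)
-x(S(9), X(-8)) = -(-73/11 + 289*(-8)) = -(-73/11 - 2312) = -1*(-25505/11) = 25505/11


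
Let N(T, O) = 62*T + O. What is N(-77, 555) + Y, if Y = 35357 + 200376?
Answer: 231514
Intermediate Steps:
N(T, O) = O + 62*T
Y = 235733
N(-77, 555) + Y = (555 + 62*(-77)) + 235733 = (555 - 4774) + 235733 = -4219 + 235733 = 231514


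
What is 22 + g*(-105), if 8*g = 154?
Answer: -7997/4 ≈ -1999.3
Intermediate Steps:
g = 77/4 (g = (1/8)*154 = 77/4 ≈ 19.250)
22 + g*(-105) = 22 + (77/4)*(-105) = 22 - 8085/4 = -7997/4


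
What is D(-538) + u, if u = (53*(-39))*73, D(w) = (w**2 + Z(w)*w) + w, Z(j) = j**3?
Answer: 83777967151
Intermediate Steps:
D(w) = w + w**2 + w**4 (D(w) = (w**2 + w**3*w) + w = (w**2 + w**4) + w = w + w**2 + w**4)
u = -150891 (u = -2067*73 = -150891)
D(-538) + u = -538*(1 - 538 + (-538)**3) - 150891 = -538*(1 - 538 - 155720872) - 150891 = -538*(-155721409) - 150891 = 83778118042 - 150891 = 83777967151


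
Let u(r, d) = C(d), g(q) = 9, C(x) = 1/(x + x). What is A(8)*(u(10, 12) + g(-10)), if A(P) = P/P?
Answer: 217/24 ≈ 9.0417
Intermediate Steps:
C(x) = 1/(2*x)
u(r, d) = 1/(2*d)
A(P) = 1
A(8)*(u(10, 12) + g(-10)) = 1*((½)/12 + 9) = 1*((½)*(1/12) + 9) = 1*(1/24 + 9) = 1*(217/24) = 217/24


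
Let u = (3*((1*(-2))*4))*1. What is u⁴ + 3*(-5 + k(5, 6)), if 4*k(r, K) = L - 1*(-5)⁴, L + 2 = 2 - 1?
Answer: 662583/2 ≈ 3.3129e+5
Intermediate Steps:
L = -1 (L = -2 + (2 - 1) = -2 + 1 = -1)
k(r, K) = -313/2 (k(r, K) = (-1 - 1*(-5)⁴)/4 = (-1 - 1*625)/4 = (-1 - 625)/4 = (¼)*(-626) = -313/2)
u = -24 (u = (3*(-2*4))*1 = (3*(-8))*1 = -24*1 = -24)
u⁴ + 3*(-5 + k(5, 6)) = (-24)⁴ + 3*(-5 - 313/2) = 331776 + 3*(-323/2) = 331776 - 969/2 = 662583/2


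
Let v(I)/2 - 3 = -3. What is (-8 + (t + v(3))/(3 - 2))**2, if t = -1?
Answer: 81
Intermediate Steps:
v(I) = 0 (v(I) = 6 + 2*(-3) = 6 - 6 = 0)
(-8 + (t + v(3))/(3 - 2))**2 = (-8 + (-1 + 0)/(3 - 2))**2 = (-8 - 1/1)**2 = (-8 - 1*1)**2 = (-8 - 1)**2 = (-9)**2 = 81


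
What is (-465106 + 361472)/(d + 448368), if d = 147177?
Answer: -103634/595545 ≈ -0.17402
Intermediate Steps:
(-465106 + 361472)/(d + 448368) = (-465106 + 361472)/(147177 + 448368) = -103634/595545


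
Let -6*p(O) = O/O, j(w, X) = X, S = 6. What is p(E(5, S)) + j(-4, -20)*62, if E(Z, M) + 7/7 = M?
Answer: -7441/6 ≈ -1240.2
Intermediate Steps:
E(Z, M) = -1 + M
p(O) = -⅙ (p(O) = -O/(6*O) = -⅙*1 = -⅙)
p(E(5, S)) + j(-4, -20)*62 = -⅙ - 20*62 = -⅙ - 1240 = -7441/6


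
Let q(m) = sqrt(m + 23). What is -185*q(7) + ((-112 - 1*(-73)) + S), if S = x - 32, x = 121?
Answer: 50 - 185*sqrt(30) ≈ -963.29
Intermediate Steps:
S = 89 (S = 121 - 32 = 89)
q(m) = sqrt(23 + m)
-185*q(7) + ((-112 - 1*(-73)) + S) = -185*sqrt(23 + 7) + ((-112 - 1*(-73)) + 89) = -185*sqrt(30) + ((-112 + 73) + 89) = -185*sqrt(30) + (-39 + 89) = -185*sqrt(30) + 50 = 50 - 185*sqrt(30)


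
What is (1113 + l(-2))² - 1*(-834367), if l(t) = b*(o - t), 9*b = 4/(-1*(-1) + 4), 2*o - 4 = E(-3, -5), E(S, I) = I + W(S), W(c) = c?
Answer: 2073136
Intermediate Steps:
E(S, I) = I + S
o = -2 (o = 2 + (-5 - 3)/2 = 2 + (½)*(-8) = 2 - 4 = -2)
b = 4/45 (b = (4/(-1*(-1) + 4))/9 = (4/(1 + 4))/9 = (4/5)/9 = (4*(⅕))/9 = (⅑)*(⅘) = 4/45 ≈ 0.088889)
l(t) = -8/45 - 4*t/45 (l(t) = 4*(-2 - t)/45 = -8/45 - 4*t/45)
(1113 + l(-2))² - 1*(-834367) = (1113 + (-8/45 - 4/45*(-2)))² - 1*(-834367) = (1113 + (-8/45 + 8/45))² + 834367 = (1113 + 0)² + 834367 = 1113² + 834367 = 1238769 + 834367 = 2073136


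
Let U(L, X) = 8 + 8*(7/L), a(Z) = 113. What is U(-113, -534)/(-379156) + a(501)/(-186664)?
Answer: -1249933509/1999387410248 ≈ -0.00062516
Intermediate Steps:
U(L, X) = 8 + 56/L
U(-113, -534)/(-379156) + a(501)/(-186664) = (8 + 56/(-113))/(-379156) + 113/(-186664) = (8 + 56*(-1/113))*(-1/379156) + 113*(-1/186664) = (8 - 56/113)*(-1/379156) - 113/186664 = (848/113)*(-1/379156) - 113/186664 = -212/10711157 - 113/186664 = -1249933509/1999387410248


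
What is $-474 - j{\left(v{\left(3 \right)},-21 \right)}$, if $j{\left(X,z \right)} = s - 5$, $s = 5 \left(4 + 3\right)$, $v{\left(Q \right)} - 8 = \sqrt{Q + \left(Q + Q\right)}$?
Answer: $-504$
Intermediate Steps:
$v{\left(Q \right)} = 8 + \sqrt{3} \sqrt{Q}$ ($v{\left(Q \right)} = 8 + \sqrt{Q + \left(Q + Q\right)} = 8 + \sqrt{Q + 2 Q} = 8 + \sqrt{3 Q} = 8 + \sqrt{3} \sqrt{Q}$)
$s = 35$ ($s = 5 \cdot 7 = 35$)
$j{\left(X,z \right)} = 30$ ($j{\left(X,z \right)} = 35 - 5 = 30$)
$-474 - j{\left(v{\left(3 \right)},-21 \right)} = -474 - 30 = -504$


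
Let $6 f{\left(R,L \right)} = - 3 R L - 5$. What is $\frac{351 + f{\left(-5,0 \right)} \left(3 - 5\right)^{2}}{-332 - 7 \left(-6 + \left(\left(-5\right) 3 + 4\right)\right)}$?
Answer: $- \frac{1043}{639} \approx -1.6322$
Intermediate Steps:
$f{\left(R,L \right)} = - \frac{5}{6} - \frac{L R}{2}$ ($f{\left(R,L \right)} = \frac{- 3 R L - 5}{6} = \frac{- 3 L R - 5}{6} = \frac{-5 - 3 L R}{6} = - \frac{5}{6} - \frac{L R}{2}$)
$\frac{351 + f{\left(-5,0 \right)} \left(3 - 5\right)^{2}}{-332 - 7 \left(-6 + \left(\left(-5\right) 3 + 4\right)\right)} = \frac{351 + \left(- \frac{5}{6} - 0 \left(-5\right)\right) \left(3 - 5\right)^{2}}{-332 - 7 \left(-6 + \left(\left(-5\right) 3 + 4\right)\right)} = \frac{351 + \left(- \frac{5}{6} + 0\right) \left(-2\right)^{2}}{-332 - 7 \left(-6 + \left(-15 + 4\right)\right)} = \frac{351 - \frac{10}{3}}{-332 - 7 \left(-6 - 11\right)} = \frac{351 - \frac{10}{3}}{-332 - -119} = \frac{1043}{3 \left(-332 + 119\right)} = \frac{1043}{3 \left(-213\right)} = \frac{1043}{3} \left(- \frac{1}{213}\right) = - \frac{1043}{639}$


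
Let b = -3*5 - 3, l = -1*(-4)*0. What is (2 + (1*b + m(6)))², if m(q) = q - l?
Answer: 100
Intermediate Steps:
l = 0 (l = 4*0 = 0)
b = -18 (b = -15 - 3 = -18)
m(q) = q (m(q) = q - 1*0 = q + 0 = q)
(2 + (1*b + m(6)))² = (2 + (1*(-18) + 6))² = (2 + (-18 + 6))² = (2 - 12)² = (-10)² = 100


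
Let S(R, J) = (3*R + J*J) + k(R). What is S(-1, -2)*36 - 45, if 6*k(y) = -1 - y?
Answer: -9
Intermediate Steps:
k(y) = -1/6 - y/6 (k(y) = (-1 - y)/6 = -1/6 - y/6)
S(R, J) = -1/6 + J**2 + 17*R/6 (S(R, J) = (3*R + J*J) + (-1/6 - R/6) = (3*R + J**2) + (-1/6 - R/6) = (J**2 + 3*R) + (-1/6 - R/6) = -1/6 + J**2 + 17*R/6)
S(-1, -2)*36 - 45 = (-1/6 + (-2)**2 + (17/6)*(-1))*36 - 45 = (-1/6 + 4 - 17/6)*36 - 45 = 1*36 - 45 = 36 - 45 = -9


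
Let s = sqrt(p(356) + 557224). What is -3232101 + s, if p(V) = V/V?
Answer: -3232101 + 5*sqrt(22289) ≈ -3.2314e+6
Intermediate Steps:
p(V) = 1
s = 5*sqrt(22289) (s = sqrt(1 + 557224) = sqrt(557225) = 5*sqrt(22289) ≈ 746.47)
-3232101 + s = -3232101 + 5*sqrt(22289)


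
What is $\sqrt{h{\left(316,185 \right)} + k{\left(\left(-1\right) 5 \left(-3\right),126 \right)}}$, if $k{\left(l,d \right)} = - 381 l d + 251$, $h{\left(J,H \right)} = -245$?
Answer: $2 i \sqrt{180021} \approx 848.58 i$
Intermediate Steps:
$k{\left(l,d \right)} = 251 - 381 d l$ ($k{\left(l,d \right)} = - 381 d l + 251 = 251 - 381 d l$)
$\sqrt{h{\left(316,185 \right)} + k{\left(\left(-1\right) 5 \left(-3\right),126 \right)}} = \sqrt{-245 + \left(251 - 48006 \left(-1\right) 5 \left(-3\right)\right)} = \sqrt{-245 + \left(251 - 48006 \left(\left(-5\right) \left(-3\right)\right)\right)} = \sqrt{-245 + \left(251 - 48006 \cdot 15\right)} = \sqrt{-245 + \left(251 - 720090\right)} = \sqrt{-245 - 719839} = \sqrt{-720084} = 2 i \sqrt{180021}$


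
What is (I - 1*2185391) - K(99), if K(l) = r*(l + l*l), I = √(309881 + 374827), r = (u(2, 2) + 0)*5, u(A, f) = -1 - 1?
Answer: -2086391 + 2*√171177 ≈ -2.0856e+6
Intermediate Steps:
u(A, f) = -2
r = -10 (r = (-2 + 0)*5 = -2*5 = -10)
I = 2*√171177 (I = √684708 = 2*√171177 ≈ 827.47)
K(l) = -10*l - 10*l² (K(l) = -10*(l + l*l) = -10*(l + l²) = -10*l - 10*l²)
(I - 1*2185391) - K(99) = (2*√171177 - 1*2185391) - (-10)*99*(1 + 99) = (2*√171177 - 2185391) - (-10)*99*100 = (-2185391 + 2*√171177) - 1*(-99000) = (-2185391 + 2*√171177) + 99000 = -2086391 + 2*√171177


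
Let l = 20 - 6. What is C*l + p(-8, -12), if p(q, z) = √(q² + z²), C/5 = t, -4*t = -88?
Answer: 1540 + 4*√13 ≈ 1554.4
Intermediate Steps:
t = 22 (t = -¼*(-88) = 22)
C = 110 (C = 5*22 = 110)
l = 14
C*l + p(-8, -12) = 110*14 + √((-8)² + (-12)²) = 1540 + √(64 + 144) = 1540 + √208 = 1540 + 4*√13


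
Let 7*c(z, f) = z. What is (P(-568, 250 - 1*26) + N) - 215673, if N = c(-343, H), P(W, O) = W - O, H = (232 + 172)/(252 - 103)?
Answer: -216514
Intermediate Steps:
H = 404/149 ≈ 2.7114
c(z, f) = z/7
N = -49 (N = (⅐)*(-343) = -49)
(P(-568, 250 - 1*26) + N) - 215673 = ((-568 - (250 - 1*26)) - 49) - 215673 = ((-568 - (250 - 26)) - 49) - 215673 = ((-568 - 1*224) - 49) - 215673 = ((-568 - 224) - 49) - 215673 = (-792 - 49) - 215673 = -841 - 215673 = -216514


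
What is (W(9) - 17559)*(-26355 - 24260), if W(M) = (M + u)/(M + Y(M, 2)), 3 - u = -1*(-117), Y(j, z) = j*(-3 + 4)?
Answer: 5334264235/6 ≈ 8.8904e+8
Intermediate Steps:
Y(j, z) = j (Y(j, z) = j*1 = j)
u = -114 (u = 3 - (-1)*(-117) = 3 - 1*117 = 3 - 117 = -114)
W(M) = (-114 + M)/(2*M) (W(M) = (M - 114)/(M + M) = (-114 + M)/((2*M)) = (-114 + M)*(1/(2*M)) = (-114 + M)/(2*M))
(W(9) - 17559)*(-26355 - 24260) = ((1/2)*(-114 + 9)/9 - 17559)*(-26355 - 24260) = ((1/2)*(1/9)*(-105) - 17559)*(-50615) = (-35/6 - 17559)*(-50615) = -105389/6*(-50615) = 5334264235/6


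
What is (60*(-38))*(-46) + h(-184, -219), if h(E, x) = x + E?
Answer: 104477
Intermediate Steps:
h(E, x) = E + x
(60*(-38))*(-46) + h(-184, -219) = (60*(-38))*(-46) + (-184 - 219) = -2280*(-46) - 403 = 104880 - 403 = 104477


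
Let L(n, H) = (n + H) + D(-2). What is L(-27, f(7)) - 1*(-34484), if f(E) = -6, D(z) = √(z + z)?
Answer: 34451 + 2*I ≈ 34451.0 + 2.0*I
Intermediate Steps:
D(z) = √2*√z (D(z) = √(2*z) = √2*√z)
L(n, H) = H + n + 2*I (L(n, H) = (n + H) + √2*√(-2) = (H + n) + √2*(I*√2) = (H + n) + 2*I = H + n + 2*I)
L(-27, f(7)) - 1*(-34484) = (-6 - 27 + 2*I) - 1*(-34484) = (-33 + 2*I) + 34484 = 34451 + 2*I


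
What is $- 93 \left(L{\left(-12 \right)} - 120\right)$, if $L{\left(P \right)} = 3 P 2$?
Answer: $17856$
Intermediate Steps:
$L{\left(P \right)} = 6 P$
$- 93 \left(L{\left(-12 \right)} - 120\right) = - 93 \left(6 \left(-12\right) - 120\right) = - 93 \left(-72 - 120\right) = \left(-93\right) \left(-192\right) = 17856$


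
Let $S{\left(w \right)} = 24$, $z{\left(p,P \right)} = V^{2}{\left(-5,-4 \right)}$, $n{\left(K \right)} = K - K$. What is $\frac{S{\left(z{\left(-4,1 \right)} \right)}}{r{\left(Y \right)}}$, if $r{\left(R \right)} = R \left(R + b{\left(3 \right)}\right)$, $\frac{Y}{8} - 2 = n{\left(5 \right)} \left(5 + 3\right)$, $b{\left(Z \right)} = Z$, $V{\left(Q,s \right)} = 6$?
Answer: $\frac{3}{38} \approx 0.078947$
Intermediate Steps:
$n{\left(K \right)} = 0$
$z{\left(p,P \right)} = 36$ ($z{\left(p,P \right)} = 6^{2} = 36$)
$Y = 16$ ($Y = 16 + 8 \cdot 0 \left(5 + 3\right) = 16 + 8 \cdot 0 \cdot 8 = 16 + 8 \cdot 0 = 16 + 0 = 16$)
$r{\left(R \right)} = R \left(3 + R\right)$ ($r{\left(R \right)} = R \left(R + 3\right) = R \left(3 + R\right)$)
$\frac{S{\left(z{\left(-4,1 \right)} \right)}}{r{\left(Y \right)}} = \frac{24}{16 \left(3 + 16\right)} = \frac{24}{16 \cdot 19} = \frac{24}{304} = 24 \cdot \frac{1}{304} = \frac{3}{38}$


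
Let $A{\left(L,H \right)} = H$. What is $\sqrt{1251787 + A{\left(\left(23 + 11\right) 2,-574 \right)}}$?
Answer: $\sqrt{1251213} \approx 1118.6$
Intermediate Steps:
$\sqrt{1251787 + A{\left(\left(23 + 11\right) 2,-574 \right)}} = \sqrt{1251787 - 574} = \sqrt{1251213}$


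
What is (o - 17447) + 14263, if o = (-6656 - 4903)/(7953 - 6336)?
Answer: -1720029/539 ≈ -3191.1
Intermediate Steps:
o = -3853/539 (o = -11559/1617 = -11559*1/1617 = -3853/539 ≈ -7.1484)
(o - 17447) + 14263 = (-3853/539 - 17447) + 14263 = -9407786/539 + 14263 = -1720029/539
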